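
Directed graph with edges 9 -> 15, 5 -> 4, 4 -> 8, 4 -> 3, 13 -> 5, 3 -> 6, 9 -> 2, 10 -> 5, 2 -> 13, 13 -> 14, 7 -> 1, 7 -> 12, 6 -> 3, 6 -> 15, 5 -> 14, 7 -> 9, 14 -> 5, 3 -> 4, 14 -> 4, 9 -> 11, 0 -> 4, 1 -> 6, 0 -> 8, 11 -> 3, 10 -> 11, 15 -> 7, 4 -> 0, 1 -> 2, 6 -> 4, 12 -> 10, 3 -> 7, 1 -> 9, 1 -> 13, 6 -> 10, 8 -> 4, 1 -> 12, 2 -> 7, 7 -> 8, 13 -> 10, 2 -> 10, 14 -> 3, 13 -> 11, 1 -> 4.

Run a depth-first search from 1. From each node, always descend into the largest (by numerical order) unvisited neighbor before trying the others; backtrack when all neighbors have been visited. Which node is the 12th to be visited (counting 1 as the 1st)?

9

Visit 1
1 → 13
13 → 14
14 → 5
5 → 4
4 → 8
4 → 3
3 → 7
7 → 12
12 → 10
10 → 11
7 → 9
9 → 15
9 → 2
3 → 6
4 → 0

Visit order: 1, 13, 14, 5, 4, 8, 3, 7, 12, 10, 11, 9, 15, 2, 6, 0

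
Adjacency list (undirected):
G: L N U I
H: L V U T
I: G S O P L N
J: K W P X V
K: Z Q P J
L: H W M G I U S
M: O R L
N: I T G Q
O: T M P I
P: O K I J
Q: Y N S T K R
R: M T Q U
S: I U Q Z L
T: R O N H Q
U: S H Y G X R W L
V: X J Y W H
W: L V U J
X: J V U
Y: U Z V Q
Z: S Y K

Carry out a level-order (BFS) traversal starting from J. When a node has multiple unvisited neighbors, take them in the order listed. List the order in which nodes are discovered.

Visit J; enqueue K, W, P, X, V → queue [K, W, P, X, V]
Visit K; enqueue Z, Q → queue [W, P, X, V, Z, Q]
Visit W; enqueue L, U → queue [P, X, V, Z, Q, L, U]
Visit P; enqueue O, I → queue [X, V, Z, Q, L, U, O, I]
Visit X → queue [V, Z, Q, L, U, O, I]
Visit V; enqueue Y, H → queue [Z, Q, L, U, O, I, Y, H]
Visit Z; enqueue S → queue [Q, L, U, O, I, Y, H, S]
Visit Q; enqueue N, T, R → queue [L, U, O, I, Y, H, S, N, T, R]
Visit L; enqueue M, G → queue [U, O, I, Y, H, S, N, T, R, M, G]
Visit U → queue [O, I, Y, H, S, N, T, R, M, G]
Visit O → queue [I, Y, H, S, N, T, R, M, G]
Visit I → queue [Y, H, S, N, T, R, M, G]
Visit Y → queue [H, S, N, T, R, M, G]
Visit H → queue [S, N, T, R, M, G]
Visit S → queue [N, T, R, M, G]
Visit N → queue [T, R, M, G]
Visit T → queue [R, M, G]
Visit R → queue [M, G]
Visit M → queue [G]
Visit G → queue []

J, K, W, P, X, V, Z, Q, L, U, O, I, Y, H, S, N, T, R, M, G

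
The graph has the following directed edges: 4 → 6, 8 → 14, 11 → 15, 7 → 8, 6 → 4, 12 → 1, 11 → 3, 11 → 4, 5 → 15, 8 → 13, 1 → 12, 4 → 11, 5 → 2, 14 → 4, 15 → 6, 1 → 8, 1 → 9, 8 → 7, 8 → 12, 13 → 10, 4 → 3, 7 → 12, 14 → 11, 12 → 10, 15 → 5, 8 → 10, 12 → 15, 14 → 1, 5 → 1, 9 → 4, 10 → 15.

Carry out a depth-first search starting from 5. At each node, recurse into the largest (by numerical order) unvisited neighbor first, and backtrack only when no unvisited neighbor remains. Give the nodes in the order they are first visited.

5 -> 15 -> 6 -> 4 -> 11 -> 3 -> 2 -> 1 -> 12 -> 10 -> 9 -> 8 -> 14 -> 13 -> 7

Visit 5
5 → 15
15 → 6
6 → 4
4 → 11
11 → 3
5 → 2
5 → 1
1 → 12
12 → 10
1 → 9
1 → 8
8 → 14
8 → 13
8 → 7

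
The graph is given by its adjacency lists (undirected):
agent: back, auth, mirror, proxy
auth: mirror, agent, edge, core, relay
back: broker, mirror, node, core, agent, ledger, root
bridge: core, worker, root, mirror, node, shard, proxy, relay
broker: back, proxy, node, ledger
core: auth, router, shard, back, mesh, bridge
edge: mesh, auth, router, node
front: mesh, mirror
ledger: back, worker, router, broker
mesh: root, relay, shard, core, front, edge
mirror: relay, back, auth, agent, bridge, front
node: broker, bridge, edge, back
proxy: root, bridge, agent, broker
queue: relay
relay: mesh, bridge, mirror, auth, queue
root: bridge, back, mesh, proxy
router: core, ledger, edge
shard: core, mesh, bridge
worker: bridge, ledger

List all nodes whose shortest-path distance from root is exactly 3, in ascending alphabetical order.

auth, queue, router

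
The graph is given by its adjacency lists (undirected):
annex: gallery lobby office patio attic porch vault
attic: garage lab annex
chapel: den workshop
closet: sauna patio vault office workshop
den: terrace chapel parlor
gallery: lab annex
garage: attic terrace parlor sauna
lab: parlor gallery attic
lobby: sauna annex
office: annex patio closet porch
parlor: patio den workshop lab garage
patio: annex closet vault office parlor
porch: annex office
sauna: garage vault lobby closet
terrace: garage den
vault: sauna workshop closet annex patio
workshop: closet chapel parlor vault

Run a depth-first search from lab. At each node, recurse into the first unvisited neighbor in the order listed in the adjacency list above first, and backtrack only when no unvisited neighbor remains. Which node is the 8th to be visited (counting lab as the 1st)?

garage

Visit lab
lab → parlor
parlor → patio
patio → annex
annex → gallery
annex → lobby
lobby → sauna
sauna → garage
garage → attic
garage → terrace
terrace → den
den → chapel
chapel → workshop
workshop → closet
closet → vault
closet → office
office → porch

Visit order: lab, parlor, patio, annex, gallery, lobby, sauna, garage, attic, terrace, den, chapel, workshop, closet, vault, office, porch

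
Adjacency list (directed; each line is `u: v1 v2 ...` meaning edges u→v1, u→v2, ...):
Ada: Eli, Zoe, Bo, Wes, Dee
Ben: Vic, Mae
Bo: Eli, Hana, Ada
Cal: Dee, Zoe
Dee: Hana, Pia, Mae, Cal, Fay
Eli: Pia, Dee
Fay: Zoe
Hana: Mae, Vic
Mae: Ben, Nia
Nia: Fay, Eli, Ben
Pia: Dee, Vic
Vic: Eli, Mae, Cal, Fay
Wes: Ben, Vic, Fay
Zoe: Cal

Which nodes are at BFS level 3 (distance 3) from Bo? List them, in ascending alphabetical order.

Ben, Cal, Fay, Nia

Level 0: Bo
Level 1: Ada, Eli, Hana
Level 2: Dee, Mae, Pia, Vic, Wes, Zoe
Level 3: Ben, Cal, Fay, Nia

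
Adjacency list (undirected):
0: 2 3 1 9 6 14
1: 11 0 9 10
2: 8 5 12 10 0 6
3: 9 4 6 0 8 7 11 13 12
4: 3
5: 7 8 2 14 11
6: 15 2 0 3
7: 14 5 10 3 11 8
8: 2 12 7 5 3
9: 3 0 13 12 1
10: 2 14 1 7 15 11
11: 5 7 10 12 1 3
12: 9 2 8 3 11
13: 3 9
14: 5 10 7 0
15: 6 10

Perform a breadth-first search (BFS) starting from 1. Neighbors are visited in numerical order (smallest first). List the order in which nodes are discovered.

1, 0, 9, 10, 11, 2, 3, 6, 14, 12, 13, 7, 15, 5, 8, 4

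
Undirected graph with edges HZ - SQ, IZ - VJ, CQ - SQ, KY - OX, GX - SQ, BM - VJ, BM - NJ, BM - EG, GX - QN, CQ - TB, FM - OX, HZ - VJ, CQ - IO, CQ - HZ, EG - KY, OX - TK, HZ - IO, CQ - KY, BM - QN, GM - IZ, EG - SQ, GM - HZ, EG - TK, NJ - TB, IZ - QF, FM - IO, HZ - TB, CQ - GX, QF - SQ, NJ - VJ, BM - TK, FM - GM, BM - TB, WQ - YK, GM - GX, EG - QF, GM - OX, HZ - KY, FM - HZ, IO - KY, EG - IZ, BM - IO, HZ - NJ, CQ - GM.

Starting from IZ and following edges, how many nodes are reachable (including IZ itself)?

18

BFS from IZ visits: IZ, VJ, QF, GM, EG, NJ, HZ, BM, SQ, OX, GX, FM, CQ, TK, KY, TB, IO, QN
Reachable nodes: 18 of 20 total.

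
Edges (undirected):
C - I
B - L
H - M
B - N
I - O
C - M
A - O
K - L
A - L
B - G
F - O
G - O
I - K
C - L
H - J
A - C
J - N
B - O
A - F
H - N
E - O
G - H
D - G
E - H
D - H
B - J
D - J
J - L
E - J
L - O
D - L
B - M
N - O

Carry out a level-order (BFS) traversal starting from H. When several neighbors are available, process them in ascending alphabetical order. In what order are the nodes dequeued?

Visit H; enqueue D, E, G, J, M, N → queue [D, E, G, J, M, N]
Visit D; enqueue L → queue [E, G, J, M, N, L]
Visit E; enqueue O → queue [G, J, M, N, L, O]
Visit G; enqueue B → queue [J, M, N, L, O, B]
Visit J → queue [M, N, L, O, B]
Visit M; enqueue C → queue [N, L, O, B, C]
Visit N → queue [L, O, B, C]
Visit L; enqueue A, K → queue [O, B, C, A, K]
Visit O; enqueue F, I → queue [B, C, A, K, F, I]
Visit B → queue [C, A, K, F, I]
Visit C → queue [A, K, F, I]
Visit A → queue [K, F, I]
Visit K → queue [F, I]
Visit F → queue [I]
Visit I → queue []

H, D, E, G, J, M, N, L, O, B, C, A, K, F, I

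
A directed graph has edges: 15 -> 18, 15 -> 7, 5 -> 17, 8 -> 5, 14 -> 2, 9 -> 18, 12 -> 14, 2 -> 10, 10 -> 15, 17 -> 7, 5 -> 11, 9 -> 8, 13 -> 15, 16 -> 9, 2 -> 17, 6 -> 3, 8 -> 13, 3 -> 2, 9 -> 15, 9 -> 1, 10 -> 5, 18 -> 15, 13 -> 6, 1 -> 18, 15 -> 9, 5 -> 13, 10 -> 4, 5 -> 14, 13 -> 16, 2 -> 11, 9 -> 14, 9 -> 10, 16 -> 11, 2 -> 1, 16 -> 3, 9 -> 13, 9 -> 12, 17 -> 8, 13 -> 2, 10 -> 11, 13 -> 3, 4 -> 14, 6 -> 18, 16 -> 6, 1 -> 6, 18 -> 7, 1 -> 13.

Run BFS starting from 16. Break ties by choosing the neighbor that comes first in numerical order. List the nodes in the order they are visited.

16 3 6 9 11 2 18 1 8 10 12 13 14 15 17 7 5 4

Visit 16; enqueue 3, 6, 9, 11 → queue [3, 6, 9, 11]
Visit 3; enqueue 2 → queue [6, 9, 11, 2]
Visit 6; enqueue 18 → queue [9, 11, 2, 18]
Visit 9; enqueue 1, 8, 10, 12, 13, 14, 15 → queue [11, 2, 18, 1, 8, 10, 12, 13, 14, 15]
Visit 11 → queue [2, 18, 1, 8, 10, 12, 13, 14, 15]
Visit 2; enqueue 17 → queue [18, 1, 8, 10, 12, 13, 14, 15, 17]
Visit 18; enqueue 7 → queue [1, 8, 10, 12, 13, 14, 15, 17, 7]
Visit 1 → queue [8, 10, 12, 13, 14, 15, 17, 7]
Visit 8; enqueue 5 → queue [10, 12, 13, 14, 15, 17, 7, 5]
Visit 10; enqueue 4 → queue [12, 13, 14, 15, 17, 7, 5, 4]
Visit 12 → queue [13, 14, 15, 17, 7, 5, 4]
Visit 13 → queue [14, 15, 17, 7, 5, 4]
Visit 14 → queue [15, 17, 7, 5, 4]
Visit 15 → queue [17, 7, 5, 4]
Visit 17 → queue [7, 5, 4]
Visit 7 → queue [5, 4]
Visit 5 → queue [4]
Visit 4 → queue []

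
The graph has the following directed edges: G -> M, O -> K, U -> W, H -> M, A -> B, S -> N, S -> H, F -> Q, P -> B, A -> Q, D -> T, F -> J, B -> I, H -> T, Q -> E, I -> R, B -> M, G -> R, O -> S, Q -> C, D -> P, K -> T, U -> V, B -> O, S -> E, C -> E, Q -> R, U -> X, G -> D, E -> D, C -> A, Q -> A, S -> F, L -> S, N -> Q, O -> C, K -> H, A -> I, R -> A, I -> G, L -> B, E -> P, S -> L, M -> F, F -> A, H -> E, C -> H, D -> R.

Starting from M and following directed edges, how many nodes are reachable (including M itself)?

20

BFS from M visits: M, F, Q, J, A, R, E, C, I, B, P, D, H, G, O, T, S, K, N, L
Reachable nodes: 20 of 24 total.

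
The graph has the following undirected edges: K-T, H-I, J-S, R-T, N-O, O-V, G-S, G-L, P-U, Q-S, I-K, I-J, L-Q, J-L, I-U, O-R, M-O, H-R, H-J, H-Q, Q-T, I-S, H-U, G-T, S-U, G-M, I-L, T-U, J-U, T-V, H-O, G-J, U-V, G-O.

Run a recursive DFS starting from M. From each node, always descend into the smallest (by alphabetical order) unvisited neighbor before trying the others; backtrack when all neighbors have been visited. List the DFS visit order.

M, G, J, H, I, K, T, Q, L, S, U, P, V, O, N, R

Visit M
M → G
G → J
J → H
H → I
I → K
K → T
T → Q
Q → L
Q → S
S → U
U → P
U → V
V → O
O → N
O → R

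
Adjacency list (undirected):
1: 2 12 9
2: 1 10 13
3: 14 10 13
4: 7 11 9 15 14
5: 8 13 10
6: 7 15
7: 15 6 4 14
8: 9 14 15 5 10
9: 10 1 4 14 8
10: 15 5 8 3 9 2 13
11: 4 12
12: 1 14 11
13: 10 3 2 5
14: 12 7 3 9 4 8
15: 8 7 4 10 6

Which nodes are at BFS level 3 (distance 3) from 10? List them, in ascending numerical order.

11, 12

Level 0: 10
Level 1: 2, 3, 5, 8, 9, 13, 15
Level 2: 1, 4, 6, 7, 14
Level 3: 11, 12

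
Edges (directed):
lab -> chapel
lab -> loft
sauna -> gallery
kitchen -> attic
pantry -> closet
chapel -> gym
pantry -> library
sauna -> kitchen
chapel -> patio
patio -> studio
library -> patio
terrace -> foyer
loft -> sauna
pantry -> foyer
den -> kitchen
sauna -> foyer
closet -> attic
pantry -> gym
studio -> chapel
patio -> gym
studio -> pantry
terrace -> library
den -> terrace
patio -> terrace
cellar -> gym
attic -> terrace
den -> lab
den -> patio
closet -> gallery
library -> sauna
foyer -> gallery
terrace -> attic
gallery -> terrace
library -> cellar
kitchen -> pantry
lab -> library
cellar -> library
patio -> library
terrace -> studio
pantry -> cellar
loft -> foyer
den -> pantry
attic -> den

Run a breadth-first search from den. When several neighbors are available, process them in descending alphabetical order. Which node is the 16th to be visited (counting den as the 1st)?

sauna

Visit den; enqueue terrace, patio, pantry, lab, kitchen → queue [terrace, patio, pantry, lab, kitchen]
Visit terrace; enqueue studio, library, foyer, attic → queue [patio, pantry, lab, kitchen, studio, library, foyer, attic]
Visit patio; enqueue gym → queue [pantry, lab, kitchen, studio, library, foyer, attic, gym]
Visit pantry; enqueue closet, cellar → queue [lab, kitchen, studio, library, foyer, attic, gym, closet, cellar]
Visit lab; enqueue loft, chapel → queue [kitchen, studio, library, foyer, attic, gym, closet, cellar, loft, chapel]
Visit kitchen → queue [studio, library, foyer, attic, gym, closet, cellar, loft, chapel]
Visit studio → queue [library, foyer, attic, gym, closet, cellar, loft, chapel]
Visit library; enqueue sauna → queue [foyer, attic, gym, closet, cellar, loft, chapel, sauna]
Visit foyer; enqueue gallery → queue [attic, gym, closet, cellar, loft, chapel, sauna, gallery]
Visit attic → queue [gym, closet, cellar, loft, chapel, sauna, gallery]
Visit gym → queue [closet, cellar, loft, chapel, sauna, gallery]
Visit closet → queue [cellar, loft, chapel, sauna, gallery]
Visit cellar → queue [loft, chapel, sauna, gallery]
Visit loft → queue [chapel, sauna, gallery]
Visit chapel → queue [sauna, gallery]
Visit sauna → queue [gallery]
Visit gallery → queue []

Visit order: den, terrace, patio, pantry, lab, kitchen, studio, library, foyer, attic, gym, closet, cellar, loft, chapel, sauna, gallery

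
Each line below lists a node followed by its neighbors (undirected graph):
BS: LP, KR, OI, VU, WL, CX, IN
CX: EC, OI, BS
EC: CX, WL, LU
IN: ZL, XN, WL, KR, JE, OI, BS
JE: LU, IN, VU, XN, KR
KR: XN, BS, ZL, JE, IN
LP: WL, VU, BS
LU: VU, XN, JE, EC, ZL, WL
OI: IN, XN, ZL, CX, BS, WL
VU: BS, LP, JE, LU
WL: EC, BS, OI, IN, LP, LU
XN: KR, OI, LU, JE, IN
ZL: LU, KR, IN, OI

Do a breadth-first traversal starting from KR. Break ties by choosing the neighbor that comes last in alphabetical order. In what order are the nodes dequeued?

KR -> ZL -> XN -> JE -> IN -> BS -> OI -> LU -> VU -> WL -> LP -> CX -> EC

Visit KR; enqueue ZL, XN, JE, IN, BS → queue [ZL, XN, JE, IN, BS]
Visit ZL; enqueue OI, LU → queue [XN, JE, IN, BS, OI, LU]
Visit XN → queue [JE, IN, BS, OI, LU]
Visit JE; enqueue VU → queue [IN, BS, OI, LU, VU]
Visit IN; enqueue WL → queue [BS, OI, LU, VU, WL]
Visit BS; enqueue LP, CX → queue [OI, LU, VU, WL, LP, CX]
Visit OI → queue [LU, VU, WL, LP, CX]
Visit LU; enqueue EC → queue [VU, WL, LP, CX, EC]
Visit VU → queue [WL, LP, CX, EC]
Visit WL → queue [LP, CX, EC]
Visit LP → queue [CX, EC]
Visit CX → queue [EC]
Visit EC → queue []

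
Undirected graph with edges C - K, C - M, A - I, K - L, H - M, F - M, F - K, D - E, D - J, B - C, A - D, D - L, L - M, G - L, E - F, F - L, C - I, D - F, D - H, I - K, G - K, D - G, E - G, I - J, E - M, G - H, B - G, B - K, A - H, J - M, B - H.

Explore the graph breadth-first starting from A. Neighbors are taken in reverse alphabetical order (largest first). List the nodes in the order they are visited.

Visit A; enqueue I, H, D → queue [I, H, D]
Visit I; enqueue K, J, C → queue [H, D, K, J, C]
Visit H; enqueue M, G, B → queue [D, K, J, C, M, G, B]
Visit D; enqueue L, F, E → queue [K, J, C, M, G, B, L, F, E]
Visit K → queue [J, C, M, G, B, L, F, E]
Visit J → queue [C, M, G, B, L, F, E]
Visit C → queue [M, G, B, L, F, E]
Visit M → queue [G, B, L, F, E]
Visit G → queue [B, L, F, E]
Visit B → queue [L, F, E]
Visit L → queue [F, E]
Visit F → queue [E]
Visit E → queue []

A → I → H → D → K → J → C → M → G → B → L → F → E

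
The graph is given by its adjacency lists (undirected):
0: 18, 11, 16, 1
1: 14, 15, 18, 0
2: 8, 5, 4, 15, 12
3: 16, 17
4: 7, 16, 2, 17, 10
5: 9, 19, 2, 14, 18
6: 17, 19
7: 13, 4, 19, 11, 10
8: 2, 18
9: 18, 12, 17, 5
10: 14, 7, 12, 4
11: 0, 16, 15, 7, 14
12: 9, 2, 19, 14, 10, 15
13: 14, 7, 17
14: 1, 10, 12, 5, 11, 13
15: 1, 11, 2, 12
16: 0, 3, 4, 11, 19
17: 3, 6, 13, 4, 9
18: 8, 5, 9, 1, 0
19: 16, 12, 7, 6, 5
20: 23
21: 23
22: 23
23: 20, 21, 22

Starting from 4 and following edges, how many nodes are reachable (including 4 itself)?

BFS from 4 visits: 4, 2, 7, 10, 16, 17, 5, 8, 12, 15, 11, 13, 19, 14, 0, 3, 6, 9, 18, 1
Reachable nodes: 20 of 24 total.

20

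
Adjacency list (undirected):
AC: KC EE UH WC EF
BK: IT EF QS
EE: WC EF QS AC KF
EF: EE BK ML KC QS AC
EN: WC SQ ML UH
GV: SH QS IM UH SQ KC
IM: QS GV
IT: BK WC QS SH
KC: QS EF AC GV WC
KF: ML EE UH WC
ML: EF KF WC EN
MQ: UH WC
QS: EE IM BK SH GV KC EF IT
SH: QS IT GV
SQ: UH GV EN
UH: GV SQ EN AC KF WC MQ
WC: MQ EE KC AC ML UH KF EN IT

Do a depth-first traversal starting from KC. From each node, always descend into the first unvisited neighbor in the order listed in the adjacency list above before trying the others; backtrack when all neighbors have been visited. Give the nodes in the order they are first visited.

Visit KC
KC → QS
QS → EE
EE → WC
WC → MQ
MQ → UH
UH → GV
GV → SH
SH → IT
IT → BK
BK → EF
EF → ML
ML → KF
ML → EN
EN → SQ
EF → AC
GV → IM

KC, QS, EE, WC, MQ, UH, GV, SH, IT, BK, EF, ML, KF, EN, SQ, AC, IM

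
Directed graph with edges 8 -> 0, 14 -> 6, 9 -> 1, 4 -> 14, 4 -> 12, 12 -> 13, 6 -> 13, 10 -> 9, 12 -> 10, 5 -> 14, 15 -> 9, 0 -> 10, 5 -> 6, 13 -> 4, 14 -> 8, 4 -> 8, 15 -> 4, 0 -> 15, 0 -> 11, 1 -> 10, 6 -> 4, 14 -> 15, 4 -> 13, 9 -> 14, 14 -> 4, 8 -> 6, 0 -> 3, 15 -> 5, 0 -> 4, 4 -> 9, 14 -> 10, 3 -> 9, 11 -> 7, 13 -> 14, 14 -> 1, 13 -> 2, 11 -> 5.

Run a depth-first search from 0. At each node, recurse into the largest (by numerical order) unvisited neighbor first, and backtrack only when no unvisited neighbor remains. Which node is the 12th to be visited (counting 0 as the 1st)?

Visit 0
0 → 15
15 → 9
9 → 14
14 → 10
14 → 8
8 → 6
6 → 13
13 → 4
4 → 12
13 → 2
14 → 1
15 → 5
0 → 11
11 → 7
0 → 3

Visit order: 0, 15, 9, 14, 10, 8, 6, 13, 4, 12, 2, 1, 5, 11, 7, 3

1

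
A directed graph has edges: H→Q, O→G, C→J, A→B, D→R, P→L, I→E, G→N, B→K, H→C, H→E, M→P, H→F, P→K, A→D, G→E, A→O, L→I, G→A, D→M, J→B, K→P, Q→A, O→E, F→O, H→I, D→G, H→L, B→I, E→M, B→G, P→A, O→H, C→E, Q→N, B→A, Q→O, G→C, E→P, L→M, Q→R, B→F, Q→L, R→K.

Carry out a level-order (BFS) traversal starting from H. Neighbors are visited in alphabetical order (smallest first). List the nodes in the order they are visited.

Visit H; enqueue C, E, F, I, L, Q → queue [C, E, F, I, L, Q]
Visit C; enqueue J → queue [E, F, I, L, Q, J]
Visit E; enqueue M, P → queue [F, I, L, Q, J, M, P]
Visit F; enqueue O → queue [I, L, Q, J, M, P, O]
Visit I → queue [L, Q, J, M, P, O]
Visit L → queue [Q, J, M, P, O]
Visit Q; enqueue A, N, R → queue [J, M, P, O, A, N, R]
Visit J; enqueue B → queue [M, P, O, A, N, R, B]
Visit M → queue [P, O, A, N, R, B]
Visit P; enqueue K → queue [O, A, N, R, B, K]
Visit O; enqueue G → queue [A, N, R, B, K, G]
Visit A; enqueue D → queue [N, R, B, K, G, D]
Visit N → queue [R, B, K, G, D]
Visit R → queue [B, K, G, D]
Visit B → queue [K, G, D]
Visit K → queue [G, D]
Visit G → queue [D]
Visit D → queue []

H, C, E, F, I, L, Q, J, M, P, O, A, N, R, B, K, G, D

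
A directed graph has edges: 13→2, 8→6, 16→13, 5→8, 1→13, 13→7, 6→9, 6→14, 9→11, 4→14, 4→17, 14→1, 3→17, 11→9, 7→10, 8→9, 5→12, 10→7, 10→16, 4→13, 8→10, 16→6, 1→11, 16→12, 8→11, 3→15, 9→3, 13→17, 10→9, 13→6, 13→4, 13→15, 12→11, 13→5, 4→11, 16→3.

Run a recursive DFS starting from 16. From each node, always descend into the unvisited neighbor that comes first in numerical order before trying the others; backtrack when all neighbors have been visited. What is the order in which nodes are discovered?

Visit 16
16 → 3
3 → 15
3 → 17
16 → 6
6 → 9
9 → 11
6 → 14
14 → 1
1 → 13
13 → 2
13 → 4
13 → 5
5 → 8
8 → 10
10 → 7
5 → 12

16, 3, 15, 17, 6, 9, 11, 14, 1, 13, 2, 4, 5, 8, 10, 7, 12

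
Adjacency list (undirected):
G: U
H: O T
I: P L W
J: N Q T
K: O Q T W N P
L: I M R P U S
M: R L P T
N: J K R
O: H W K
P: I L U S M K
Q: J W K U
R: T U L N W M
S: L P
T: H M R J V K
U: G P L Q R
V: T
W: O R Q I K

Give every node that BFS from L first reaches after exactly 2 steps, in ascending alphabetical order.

Level 0: L
Level 1: I, M, P, R, S, U
Level 2: G, K, N, Q, T, W
Level 3: H, J, O, V

G, K, N, Q, T, W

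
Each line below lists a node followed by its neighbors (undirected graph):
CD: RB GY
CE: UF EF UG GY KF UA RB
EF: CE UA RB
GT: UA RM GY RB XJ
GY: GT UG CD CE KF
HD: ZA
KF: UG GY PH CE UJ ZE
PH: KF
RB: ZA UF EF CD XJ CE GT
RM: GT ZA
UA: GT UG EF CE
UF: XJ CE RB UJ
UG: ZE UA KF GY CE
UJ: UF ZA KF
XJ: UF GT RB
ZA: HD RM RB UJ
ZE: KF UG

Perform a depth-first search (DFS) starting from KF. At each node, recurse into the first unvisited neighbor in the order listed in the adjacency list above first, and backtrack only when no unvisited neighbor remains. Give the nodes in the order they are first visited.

KF → UG → ZE → UA → GT → RM → ZA → HD → RB → UF → XJ → CE → EF → GY → CD → UJ → PH

Visit KF
KF → UG
UG → ZE
UG → UA
UA → GT
GT → RM
RM → ZA
ZA → HD
ZA → RB
RB → UF
UF → XJ
UF → CE
CE → EF
CE → GY
GY → CD
UF → UJ
KF → PH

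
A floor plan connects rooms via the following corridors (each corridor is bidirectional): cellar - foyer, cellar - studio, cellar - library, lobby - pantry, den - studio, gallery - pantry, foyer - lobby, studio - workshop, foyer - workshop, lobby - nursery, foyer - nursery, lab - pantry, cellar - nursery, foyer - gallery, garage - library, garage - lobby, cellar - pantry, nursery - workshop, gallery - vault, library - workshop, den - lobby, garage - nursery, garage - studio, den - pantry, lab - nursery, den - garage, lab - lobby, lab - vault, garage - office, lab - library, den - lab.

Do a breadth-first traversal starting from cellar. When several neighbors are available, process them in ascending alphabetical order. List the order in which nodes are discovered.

Visit cellar; enqueue foyer, library, nursery, pantry, studio → queue [foyer, library, nursery, pantry, studio]
Visit foyer; enqueue gallery, lobby, workshop → queue [library, nursery, pantry, studio, gallery, lobby, workshop]
Visit library; enqueue garage, lab → queue [nursery, pantry, studio, gallery, lobby, workshop, garage, lab]
Visit nursery → queue [pantry, studio, gallery, lobby, workshop, garage, lab]
Visit pantry; enqueue den → queue [studio, gallery, lobby, workshop, garage, lab, den]
Visit studio → queue [gallery, lobby, workshop, garage, lab, den]
Visit gallery; enqueue vault → queue [lobby, workshop, garage, lab, den, vault]
Visit lobby → queue [workshop, garage, lab, den, vault]
Visit workshop → queue [garage, lab, den, vault]
Visit garage; enqueue office → queue [lab, den, vault, office]
Visit lab → queue [den, vault, office]
Visit den → queue [vault, office]
Visit vault → queue [office]
Visit office → queue []

cellar, foyer, library, nursery, pantry, studio, gallery, lobby, workshop, garage, lab, den, vault, office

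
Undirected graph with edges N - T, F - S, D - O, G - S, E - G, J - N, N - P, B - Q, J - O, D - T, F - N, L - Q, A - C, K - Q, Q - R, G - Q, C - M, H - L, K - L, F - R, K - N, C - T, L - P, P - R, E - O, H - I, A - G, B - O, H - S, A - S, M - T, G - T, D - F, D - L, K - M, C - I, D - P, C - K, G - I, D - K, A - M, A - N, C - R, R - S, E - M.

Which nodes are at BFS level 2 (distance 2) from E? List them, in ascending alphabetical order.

A, B, C, D, I, J, K, Q, S, T

Level 0: E
Level 1: G, M, O
Level 2: A, B, C, D, I, J, K, Q, S, T
Level 3: F, H, L, N, P, R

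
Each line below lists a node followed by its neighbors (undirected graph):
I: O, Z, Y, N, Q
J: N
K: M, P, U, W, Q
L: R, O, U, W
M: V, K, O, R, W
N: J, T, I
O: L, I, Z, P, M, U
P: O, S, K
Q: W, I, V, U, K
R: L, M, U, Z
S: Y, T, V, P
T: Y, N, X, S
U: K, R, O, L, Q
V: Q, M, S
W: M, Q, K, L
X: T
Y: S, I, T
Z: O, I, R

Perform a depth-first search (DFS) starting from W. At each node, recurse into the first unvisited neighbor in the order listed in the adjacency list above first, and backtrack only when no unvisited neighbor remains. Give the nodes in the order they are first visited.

Visit W
W → M
M → V
V → Q
Q → I
I → O
O → L
L → R
R → U
U → K
K → P
P → S
S → Y
Y → T
T → N
N → J
T → X
R → Z

W M V Q I O L R U K P S Y T N J X Z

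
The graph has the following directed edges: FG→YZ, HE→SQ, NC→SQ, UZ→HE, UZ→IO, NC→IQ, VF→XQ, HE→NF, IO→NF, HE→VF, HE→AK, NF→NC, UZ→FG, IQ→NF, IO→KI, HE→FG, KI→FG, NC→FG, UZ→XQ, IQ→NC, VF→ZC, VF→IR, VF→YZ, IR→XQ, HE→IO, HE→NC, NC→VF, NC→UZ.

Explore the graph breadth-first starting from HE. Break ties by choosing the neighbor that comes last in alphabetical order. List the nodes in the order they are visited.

HE VF SQ NF NC IO FG AK ZC YZ XQ IR UZ IQ KI

Visit HE; enqueue VF, SQ, NF, NC, IO, FG, AK → queue [VF, SQ, NF, NC, IO, FG, AK]
Visit VF; enqueue ZC, YZ, XQ, IR → queue [SQ, NF, NC, IO, FG, AK, ZC, YZ, XQ, IR]
Visit SQ → queue [NF, NC, IO, FG, AK, ZC, YZ, XQ, IR]
Visit NF → queue [NC, IO, FG, AK, ZC, YZ, XQ, IR]
Visit NC; enqueue UZ, IQ → queue [IO, FG, AK, ZC, YZ, XQ, IR, UZ, IQ]
Visit IO; enqueue KI → queue [FG, AK, ZC, YZ, XQ, IR, UZ, IQ, KI]
Visit FG → queue [AK, ZC, YZ, XQ, IR, UZ, IQ, KI]
Visit AK → queue [ZC, YZ, XQ, IR, UZ, IQ, KI]
Visit ZC → queue [YZ, XQ, IR, UZ, IQ, KI]
Visit YZ → queue [XQ, IR, UZ, IQ, KI]
Visit XQ → queue [IR, UZ, IQ, KI]
Visit IR → queue [UZ, IQ, KI]
Visit UZ → queue [IQ, KI]
Visit IQ → queue [KI]
Visit KI → queue []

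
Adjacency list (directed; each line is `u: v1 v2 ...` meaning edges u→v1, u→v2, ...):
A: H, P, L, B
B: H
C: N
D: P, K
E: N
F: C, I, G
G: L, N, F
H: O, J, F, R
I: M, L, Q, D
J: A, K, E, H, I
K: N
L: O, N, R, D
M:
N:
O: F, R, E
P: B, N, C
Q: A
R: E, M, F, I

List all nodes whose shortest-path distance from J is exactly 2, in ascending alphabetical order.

B, D, F, L, M, N, O, P, Q, R

Level 0: J
Level 1: A, E, H, I, K
Level 2: B, D, F, L, M, N, O, P, Q, R
Level 3: C, G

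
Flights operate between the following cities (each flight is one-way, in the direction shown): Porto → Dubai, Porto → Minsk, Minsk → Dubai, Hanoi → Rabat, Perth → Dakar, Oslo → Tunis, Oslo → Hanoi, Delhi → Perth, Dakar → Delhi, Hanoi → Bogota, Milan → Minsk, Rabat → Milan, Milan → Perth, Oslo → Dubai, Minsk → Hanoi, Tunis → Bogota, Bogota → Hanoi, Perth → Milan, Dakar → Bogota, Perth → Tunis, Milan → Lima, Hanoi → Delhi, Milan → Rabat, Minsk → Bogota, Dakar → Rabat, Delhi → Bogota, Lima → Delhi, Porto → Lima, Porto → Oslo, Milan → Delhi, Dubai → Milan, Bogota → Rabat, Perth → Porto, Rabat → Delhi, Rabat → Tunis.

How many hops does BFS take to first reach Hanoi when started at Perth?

3

Level 0: Perth
Level 1: Dakar, Milan, Porto, Tunis
Level 2: Bogota, Delhi, Dubai, Lima, Minsk, Oslo, Rabat
Level 3: Hanoi
Hanoi first appears at level 3.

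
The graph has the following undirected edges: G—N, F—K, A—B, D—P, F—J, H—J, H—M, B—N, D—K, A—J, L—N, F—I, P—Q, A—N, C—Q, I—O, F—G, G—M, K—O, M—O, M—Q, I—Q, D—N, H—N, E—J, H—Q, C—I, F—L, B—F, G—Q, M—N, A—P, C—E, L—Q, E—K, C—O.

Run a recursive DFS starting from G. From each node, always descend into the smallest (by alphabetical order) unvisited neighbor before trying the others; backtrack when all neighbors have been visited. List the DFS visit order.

G -> F -> B -> A -> J -> E -> C -> I -> O -> K -> D -> N -> H -> M -> Q -> L -> P

Visit G
G → F
F → B
B → A
A → J
J → E
E → C
C → I
I → O
O → K
K → D
D → N
N → H
H → M
M → Q
Q → L
Q → P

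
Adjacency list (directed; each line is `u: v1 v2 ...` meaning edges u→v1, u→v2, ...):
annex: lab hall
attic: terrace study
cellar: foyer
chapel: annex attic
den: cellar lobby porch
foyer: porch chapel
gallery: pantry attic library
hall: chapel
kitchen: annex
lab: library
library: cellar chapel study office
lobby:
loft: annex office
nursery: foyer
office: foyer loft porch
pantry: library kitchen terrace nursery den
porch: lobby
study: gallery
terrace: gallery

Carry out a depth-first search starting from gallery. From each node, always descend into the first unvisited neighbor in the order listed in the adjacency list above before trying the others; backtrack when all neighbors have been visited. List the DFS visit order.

Visit gallery
gallery → pantry
pantry → library
library → cellar
cellar → foyer
foyer → porch
porch → lobby
foyer → chapel
chapel → annex
annex → lab
annex → hall
chapel → attic
attic → terrace
attic → study
library → office
office → loft
pantry → kitchen
pantry → nursery
pantry → den

gallery pantry library cellar foyer porch lobby chapel annex lab hall attic terrace study office loft kitchen nursery den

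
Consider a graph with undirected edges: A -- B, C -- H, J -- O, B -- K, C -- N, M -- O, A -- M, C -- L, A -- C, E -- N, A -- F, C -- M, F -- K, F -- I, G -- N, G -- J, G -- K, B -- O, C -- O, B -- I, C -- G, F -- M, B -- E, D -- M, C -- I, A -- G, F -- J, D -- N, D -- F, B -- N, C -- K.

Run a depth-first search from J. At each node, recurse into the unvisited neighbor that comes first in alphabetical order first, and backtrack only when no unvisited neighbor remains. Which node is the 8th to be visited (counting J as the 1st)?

G

Visit J
J → F
F → A
A → B
B → E
E → N
N → C
C → G
G → K
C → H
C → I
C → L
C → M
M → D
M → O

Visit order: J, F, A, B, E, N, C, G, K, H, I, L, M, D, O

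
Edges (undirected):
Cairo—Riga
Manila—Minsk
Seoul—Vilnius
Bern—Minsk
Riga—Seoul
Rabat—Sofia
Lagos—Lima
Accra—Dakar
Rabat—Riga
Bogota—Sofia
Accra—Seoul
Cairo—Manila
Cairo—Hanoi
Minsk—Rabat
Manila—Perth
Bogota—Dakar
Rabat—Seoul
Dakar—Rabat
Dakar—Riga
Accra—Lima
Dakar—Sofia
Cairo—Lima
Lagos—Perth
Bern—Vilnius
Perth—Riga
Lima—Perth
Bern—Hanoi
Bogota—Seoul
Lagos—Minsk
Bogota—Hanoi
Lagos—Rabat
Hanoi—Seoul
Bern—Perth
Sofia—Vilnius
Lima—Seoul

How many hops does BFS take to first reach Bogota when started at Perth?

Level 0: Perth
Level 1: Bern, Lagos, Lima, Manila, Riga
Level 2: Accra, Cairo, Dakar, Hanoi, Minsk, Rabat, Seoul, Vilnius
Level 3: Bogota, Sofia
Bogota first appears at level 3.

3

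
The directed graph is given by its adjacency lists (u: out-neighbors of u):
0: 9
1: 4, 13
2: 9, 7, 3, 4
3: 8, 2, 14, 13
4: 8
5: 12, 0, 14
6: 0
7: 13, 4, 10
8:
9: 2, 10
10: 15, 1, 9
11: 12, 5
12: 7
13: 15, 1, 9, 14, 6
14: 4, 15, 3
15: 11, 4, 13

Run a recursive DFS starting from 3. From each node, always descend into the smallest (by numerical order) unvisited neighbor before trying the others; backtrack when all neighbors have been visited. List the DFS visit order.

3 -> 2 -> 4 -> 8 -> 7 -> 10 -> 1 -> 13 -> 6 -> 0 -> 9 -> 14 -> 15 -> 11 -> 5 -> 12

Visit 3
3 → 2
2 → 4
4 → 8
2 → 7
7 → 10
10 → 1
1 → 13
13 → 6
6 → 0
0 → 9
13 → 14
14 → 15
15 → 11
11 → 5
5 → 12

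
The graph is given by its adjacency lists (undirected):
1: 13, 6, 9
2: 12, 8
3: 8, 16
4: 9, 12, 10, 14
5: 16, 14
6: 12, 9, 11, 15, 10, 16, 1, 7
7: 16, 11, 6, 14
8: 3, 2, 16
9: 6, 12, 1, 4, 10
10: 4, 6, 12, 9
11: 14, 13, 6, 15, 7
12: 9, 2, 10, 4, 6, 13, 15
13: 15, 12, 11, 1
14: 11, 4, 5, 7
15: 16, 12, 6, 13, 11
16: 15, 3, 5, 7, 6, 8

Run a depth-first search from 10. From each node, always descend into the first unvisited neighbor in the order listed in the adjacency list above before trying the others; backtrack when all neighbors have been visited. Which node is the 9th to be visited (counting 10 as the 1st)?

16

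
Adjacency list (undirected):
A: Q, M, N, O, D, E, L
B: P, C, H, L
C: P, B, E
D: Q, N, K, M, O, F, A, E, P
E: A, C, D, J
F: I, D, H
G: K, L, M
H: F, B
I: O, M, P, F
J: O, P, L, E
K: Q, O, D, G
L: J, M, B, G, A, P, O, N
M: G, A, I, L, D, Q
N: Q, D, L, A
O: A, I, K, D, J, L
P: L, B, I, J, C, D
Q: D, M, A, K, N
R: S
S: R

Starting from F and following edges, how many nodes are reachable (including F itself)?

BFS from F visits: F, D, H, I, A, E, K, M, N, O, P, Q, B, L, C, J, G
Reachable nodes: 17 of 19 total.

17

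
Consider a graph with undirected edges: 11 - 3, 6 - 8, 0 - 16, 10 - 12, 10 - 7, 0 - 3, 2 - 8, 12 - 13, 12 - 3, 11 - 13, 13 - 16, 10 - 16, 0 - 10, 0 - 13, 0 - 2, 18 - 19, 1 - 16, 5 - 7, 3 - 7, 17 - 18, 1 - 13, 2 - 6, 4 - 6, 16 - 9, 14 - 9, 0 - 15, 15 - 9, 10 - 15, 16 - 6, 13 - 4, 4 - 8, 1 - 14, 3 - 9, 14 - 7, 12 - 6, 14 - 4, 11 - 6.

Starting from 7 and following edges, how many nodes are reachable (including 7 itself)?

17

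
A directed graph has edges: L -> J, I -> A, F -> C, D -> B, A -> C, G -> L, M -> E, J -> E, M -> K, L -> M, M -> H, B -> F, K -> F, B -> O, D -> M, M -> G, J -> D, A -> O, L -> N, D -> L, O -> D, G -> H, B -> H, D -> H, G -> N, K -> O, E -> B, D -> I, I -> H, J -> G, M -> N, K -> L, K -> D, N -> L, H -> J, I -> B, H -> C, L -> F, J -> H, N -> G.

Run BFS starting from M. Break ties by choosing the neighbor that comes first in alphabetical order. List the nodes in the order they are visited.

Visit M; enqueue E, G, H, K, N → queue [E, G, H, K, N]
Visit E; enqueue B → queue [G, H, K, N, B]
Visit G; enqueue L → queue [H, K, N, B, L]
Visit H; enqueue C, J → queue [K, N, B, L, C, J]
Visit K; enqueue D, F, O → queue [N, B, L, C, J, D, F, O]
Visit N → queue [B, L, C, J, D, F, O]
Visit B → queue [L, C, J, D, F, O]
Visit L → queue [C, J, D, F, O]
Visit C → queue [J, D, F, O]
Visit J → queue [D, F, O]
Visit D; enqueue I → queue [F, O, I]
Visit F → queue [O, I]
Visit O → queue [I]
Visit I; enqueue A → queue [A]
Visit A → queue []

M -> E -> G -> H -> K -> N -> B -> L -> C -> J -> D -> F -> O -> I -> A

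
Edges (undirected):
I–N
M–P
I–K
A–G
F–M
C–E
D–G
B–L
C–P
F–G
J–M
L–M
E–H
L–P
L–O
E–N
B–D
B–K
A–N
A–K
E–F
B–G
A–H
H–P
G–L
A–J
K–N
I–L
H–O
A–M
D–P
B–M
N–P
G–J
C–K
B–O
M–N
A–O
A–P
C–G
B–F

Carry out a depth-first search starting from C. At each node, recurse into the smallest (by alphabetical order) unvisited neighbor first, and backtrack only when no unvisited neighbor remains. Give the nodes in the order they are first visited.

C → E → F → B → D → G → A → H → O → L → I → K → N → M → J → P

Visit C
C → E
E → F
F → B
B → D
D → G
G → A
A → H
H → O
O → L
L → I
I → K
K → N
N → M
M → J
M → P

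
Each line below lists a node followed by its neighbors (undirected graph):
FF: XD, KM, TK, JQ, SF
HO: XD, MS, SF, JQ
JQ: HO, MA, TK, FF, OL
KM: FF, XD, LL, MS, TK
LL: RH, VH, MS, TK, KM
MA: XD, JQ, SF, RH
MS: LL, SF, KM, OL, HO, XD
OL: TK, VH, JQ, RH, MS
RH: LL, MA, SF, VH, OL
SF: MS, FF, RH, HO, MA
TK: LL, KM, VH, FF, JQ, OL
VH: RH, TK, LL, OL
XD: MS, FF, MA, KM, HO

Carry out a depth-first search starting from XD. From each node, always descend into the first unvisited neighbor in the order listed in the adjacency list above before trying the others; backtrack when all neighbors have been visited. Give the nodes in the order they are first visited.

XD → MS → LL → RH → MA → JQ → HO → SF → FF → KM → TK → VH → OL

Visit XD
XD → MS
MS → LL
LL → RH
RH → MA
MA → JQ
JQ → HO
HO → SF
SF → FF
FF → KM
KM → TK
TK → VH
VH → OL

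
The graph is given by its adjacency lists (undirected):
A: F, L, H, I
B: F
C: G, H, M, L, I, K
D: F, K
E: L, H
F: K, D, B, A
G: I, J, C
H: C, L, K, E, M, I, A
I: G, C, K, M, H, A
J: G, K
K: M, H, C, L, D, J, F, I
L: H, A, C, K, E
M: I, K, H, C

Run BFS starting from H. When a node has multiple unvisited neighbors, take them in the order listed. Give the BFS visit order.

H -> C -> L -> K -> E -> M -> I -> A -> G -> D -> J -> F -> B

Visit H; enqueue C, L, K, E, M, I, A → queue [C, L, K, E, M, I, A]
Visit C; enqueue G → queue [L, K, E, M, I, A, G]
Visit L → queue [K, E, M, I, A, G]
Visit K; enqueue D, J, F → queue [E, M, I, A, G, D, J, F]
Visit E → queue [M, I, A, G, D, J, F]
Visit M → queue [I, A, G, D, J, F]
Visit I → queue [A, G, D, J, F]
Visit A → queue [G, D, J, F]
Visit G → queue [D, J, F]
Visit D → queue [J, F]
Visit J → queue [F]
Visit F; enqueue B → queue [B]
Visit B → queue []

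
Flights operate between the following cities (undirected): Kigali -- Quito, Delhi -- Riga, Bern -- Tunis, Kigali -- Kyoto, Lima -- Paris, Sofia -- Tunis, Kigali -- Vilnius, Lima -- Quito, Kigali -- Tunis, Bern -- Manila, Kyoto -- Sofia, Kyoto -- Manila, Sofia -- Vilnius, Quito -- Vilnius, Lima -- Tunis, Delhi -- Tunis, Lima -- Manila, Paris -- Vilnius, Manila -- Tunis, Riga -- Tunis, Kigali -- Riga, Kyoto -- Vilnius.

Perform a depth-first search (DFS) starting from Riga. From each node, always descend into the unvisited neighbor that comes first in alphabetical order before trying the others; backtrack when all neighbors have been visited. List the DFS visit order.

Riga → Delhi → Tunis → Bern → Manila → Kyoto → Kigali → Quito → Lima → Paris → Vilnius → Sofia

Visit Riga
Riga → Delhi
Delhi → Tunis
Tunis → Bern
Bern → Manila
Manila → Kyoto
Kyoto → Kigali
Kigali → Quito
Quito → Lima
Lima → Paris
Paris → Vilnius
Vilnius → Sofia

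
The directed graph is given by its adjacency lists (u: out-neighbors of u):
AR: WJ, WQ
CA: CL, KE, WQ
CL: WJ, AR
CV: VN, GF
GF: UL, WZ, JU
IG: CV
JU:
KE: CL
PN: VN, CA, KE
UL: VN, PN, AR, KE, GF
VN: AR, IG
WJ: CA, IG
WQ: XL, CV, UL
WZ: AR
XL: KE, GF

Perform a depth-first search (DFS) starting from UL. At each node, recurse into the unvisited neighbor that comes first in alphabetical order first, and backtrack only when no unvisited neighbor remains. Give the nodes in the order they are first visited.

UL, AR, WJ, CA, CL, KE, WQ, CV, GF, JU, WZ, VN, IG, XL, PN

Visit UL
UL → AR
AR → WJ
WJ → CA
CA → CL
CA → KE
CA → WQ
WQ → CV
CV → GF
GF → JU
GF → WZ
CV → VN
VN → IG
WQ → XL
UL → PN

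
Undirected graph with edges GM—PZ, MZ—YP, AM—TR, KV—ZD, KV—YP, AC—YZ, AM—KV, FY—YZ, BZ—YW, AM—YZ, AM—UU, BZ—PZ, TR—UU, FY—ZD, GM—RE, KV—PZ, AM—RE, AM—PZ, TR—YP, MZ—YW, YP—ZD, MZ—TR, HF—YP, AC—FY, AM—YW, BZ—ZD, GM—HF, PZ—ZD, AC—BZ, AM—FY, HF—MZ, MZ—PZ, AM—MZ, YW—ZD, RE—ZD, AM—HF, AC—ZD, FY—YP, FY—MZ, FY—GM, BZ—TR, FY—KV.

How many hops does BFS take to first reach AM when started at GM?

2

Level 0: GM
Level 1: FY, HF, PZ, RE
Level 2: AC, AM, BZ, KV, MZ, YP, YZ, ZD
Level 3: TR, UU, YW
AM first appears at level 2.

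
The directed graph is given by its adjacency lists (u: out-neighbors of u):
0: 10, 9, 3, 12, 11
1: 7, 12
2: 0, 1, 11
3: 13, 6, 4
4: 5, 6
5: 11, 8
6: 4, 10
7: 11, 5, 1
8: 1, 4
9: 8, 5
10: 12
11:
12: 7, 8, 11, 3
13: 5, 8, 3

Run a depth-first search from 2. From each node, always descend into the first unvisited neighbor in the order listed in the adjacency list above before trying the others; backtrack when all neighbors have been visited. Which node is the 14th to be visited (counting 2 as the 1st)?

9

Visit 2
2 → 0
0 → 10
10 → 12
12 → 7
7 → 11
7 → 5
5 → 8
8 → 1
8 → 4
4 → 6
12 → 3
3 → 13
0 → 9

Visit order: 2, 0, 10, 12, 7, 11, 5, 8, 1, 4, 6, 3, 13, 9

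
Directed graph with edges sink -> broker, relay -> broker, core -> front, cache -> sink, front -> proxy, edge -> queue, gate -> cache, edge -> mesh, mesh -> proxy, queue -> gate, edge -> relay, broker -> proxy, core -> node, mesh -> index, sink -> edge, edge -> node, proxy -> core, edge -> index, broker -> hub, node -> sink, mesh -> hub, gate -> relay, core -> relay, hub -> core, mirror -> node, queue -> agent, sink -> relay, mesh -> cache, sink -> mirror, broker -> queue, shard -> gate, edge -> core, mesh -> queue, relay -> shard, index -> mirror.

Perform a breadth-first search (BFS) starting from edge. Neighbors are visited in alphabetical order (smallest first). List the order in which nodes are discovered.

edge → core → index → mesh → node → queue → relay → front → mirror → cache → hub → proxy → sink → agent → gate → broker → shard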